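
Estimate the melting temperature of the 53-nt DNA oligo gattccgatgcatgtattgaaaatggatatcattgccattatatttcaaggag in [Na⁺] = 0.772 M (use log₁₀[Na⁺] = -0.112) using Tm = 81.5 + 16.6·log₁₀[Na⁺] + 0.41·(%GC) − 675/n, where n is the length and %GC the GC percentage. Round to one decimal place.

Length n = 53. Scanning the sequence gives C=7, G=11, T=18, A=17.
G+C = 18, so %GC = 18/53 × 100 = 33.962%
Salt term: 16.6 × (-0.112) = -1.859
GC term: 0.41 × 33.962 = 13.924; length term: −675/53 = −12.736
Tm = 81.5 + (-1.859) + 13.924 − 12.736 = 80.829 → 80.8°C

80.8°C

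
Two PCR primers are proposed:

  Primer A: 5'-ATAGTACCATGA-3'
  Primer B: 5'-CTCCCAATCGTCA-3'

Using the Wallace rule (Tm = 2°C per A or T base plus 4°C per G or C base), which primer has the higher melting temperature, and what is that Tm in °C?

Primer A: A+T=8, G+C=4 → Tm = 2(8)+4(4) = 32°C
Primer B: A+T=6, G+C=7 → Tm = 2(6)+4(7) = 40°C
32°C vs 40°C → primer B is higher.

Primer B, 40°C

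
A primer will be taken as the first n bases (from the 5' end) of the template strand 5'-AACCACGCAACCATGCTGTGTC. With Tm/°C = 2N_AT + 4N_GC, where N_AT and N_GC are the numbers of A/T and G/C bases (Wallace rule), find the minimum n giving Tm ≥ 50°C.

First 15 bases: AACCACGCAACCATG → Tm = 46°C (< 50°C)
First 16 bases: AACCACGCAACCATGC → Tm = 50°C (≥ 50°C)
Each additional base adds 2°C (A/T) or 4°C (G/C), so Tm is non-decreasing in n; n = 16 is the first length to reach 50°C.

n = 16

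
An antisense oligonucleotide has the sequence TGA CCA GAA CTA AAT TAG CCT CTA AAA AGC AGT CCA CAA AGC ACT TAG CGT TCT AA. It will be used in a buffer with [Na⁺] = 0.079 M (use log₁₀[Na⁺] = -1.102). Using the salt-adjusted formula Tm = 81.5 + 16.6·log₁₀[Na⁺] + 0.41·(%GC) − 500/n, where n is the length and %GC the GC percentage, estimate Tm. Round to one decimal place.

Length n = 56. Scanning the sequence gives A=22, T=12, G=8, C=14.
G+C = 22, so %GC = 22/56 × 100 = 39.286%
Salt term: 16.6 × (-1.102) = -18.293
GC term: 0.41 × 39.286 = 16.107; length term: −500/56 = −8.929
Tm = 81.5 + (-18.293) + 16.107 − 8.929 = 70.385 → 70.4°C

70.4°C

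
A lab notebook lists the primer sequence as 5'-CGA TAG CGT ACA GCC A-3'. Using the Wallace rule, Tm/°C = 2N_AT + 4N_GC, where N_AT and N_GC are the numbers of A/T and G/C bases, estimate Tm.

50°C

G=4, A=5, C=5, T=2
AT pairs contribute 7, GC pairs contribute 9.
Tm = 4·9 + 2·7 = 36 + 14 = 50°C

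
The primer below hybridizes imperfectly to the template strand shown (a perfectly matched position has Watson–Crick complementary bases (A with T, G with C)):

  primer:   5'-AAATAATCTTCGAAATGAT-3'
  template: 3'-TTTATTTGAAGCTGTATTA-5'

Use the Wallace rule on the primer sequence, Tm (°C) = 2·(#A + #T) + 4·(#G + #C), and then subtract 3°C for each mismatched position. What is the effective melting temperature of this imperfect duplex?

37°C

Primer base counts: A=9, T=6, G=2, C=2 → A+T=15, G+C=4
Perfect-match Tm = 2(15) + 4(4) = 30 + 16 = 46°C
Mismatches (positions where the bases are not complementary): 3 (at positions 7, 14, 17)
Effective Tm = 46 − 3×3 = 46 − 9 = 37°C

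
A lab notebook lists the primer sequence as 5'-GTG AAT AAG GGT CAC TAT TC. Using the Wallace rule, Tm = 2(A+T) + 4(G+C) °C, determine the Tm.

Counting bases: C=3, A=6, T=6, G=5
So N_AT = 12 and N_GC = 8.
Tm = 4·8 + 2·12 = 32 + 24 = 56°C

56°C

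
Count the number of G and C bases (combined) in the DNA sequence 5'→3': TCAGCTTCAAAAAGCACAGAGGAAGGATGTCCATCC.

17

Base counts: C=9, G=8, A=13, T=6
G+C = 8 + 9 = 17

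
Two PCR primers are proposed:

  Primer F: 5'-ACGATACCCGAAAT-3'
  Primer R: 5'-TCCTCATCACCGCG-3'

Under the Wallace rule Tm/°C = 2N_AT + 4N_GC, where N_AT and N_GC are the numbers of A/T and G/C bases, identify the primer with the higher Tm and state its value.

Primer R, 46°C

Primer F: A+T=8, G+C=6 → Tm = 2(8)+4(6) = 40°C
Primer R: A+T=5, G+C=9 → Tm = 2(5)+4(9) = 46°C
40°C vs 46°C → primer R is higher.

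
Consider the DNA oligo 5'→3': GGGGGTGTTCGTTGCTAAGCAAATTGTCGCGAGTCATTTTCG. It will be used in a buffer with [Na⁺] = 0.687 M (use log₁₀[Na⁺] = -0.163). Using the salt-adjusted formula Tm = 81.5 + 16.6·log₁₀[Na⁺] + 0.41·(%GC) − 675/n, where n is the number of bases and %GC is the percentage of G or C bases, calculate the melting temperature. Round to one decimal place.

83.2°C

Length n = 42. T=14, A=7, G=14, C=7
G+C = 21, so %GC = 21/42 × 100 = 50%
Salt term: 16.6 × (-0.163) = -2.706
GC term: 0.41 × 50 = 20.5; length term: −675/42 = −16.071
Tm = 81.5 + (-2.706) + 20.5 − 16.071 = 83.223 → 83.2°C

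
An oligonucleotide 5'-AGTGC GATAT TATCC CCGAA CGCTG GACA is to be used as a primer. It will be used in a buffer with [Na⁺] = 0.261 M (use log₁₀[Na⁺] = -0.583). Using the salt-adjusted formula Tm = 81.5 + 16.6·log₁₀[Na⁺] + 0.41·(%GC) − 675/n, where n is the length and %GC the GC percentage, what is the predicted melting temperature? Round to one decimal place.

Length n = 29. Counting bases: C=8, G=7, T=6, A=8
G+C = 15, so %GC = 15/29 × 100 = 51.724%
Salt term: 16.6 × (-0.583) = -9.678
GC term: 0.41 × 51.724 = 21.207; length term: −675/29 = −23.276
Tm = 81.5 + (-9.678) + 21.207 − 23.276 = 69.753 → 69.8°C

69.8°C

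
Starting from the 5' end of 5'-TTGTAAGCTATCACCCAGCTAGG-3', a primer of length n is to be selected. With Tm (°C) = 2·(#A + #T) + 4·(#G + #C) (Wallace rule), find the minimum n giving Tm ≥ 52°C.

n = 18

First 17 bases: TTGTAAGCTATCACCCA → Tm = 48°C (< 52°C)
First 18 bases: TTGTAAGCTATCACCCAG → Tm = 52°C (≥ 52°C)
Since every base adds ≥2°C, Tm only increases with n, so the threshold is first crossed at n = 18.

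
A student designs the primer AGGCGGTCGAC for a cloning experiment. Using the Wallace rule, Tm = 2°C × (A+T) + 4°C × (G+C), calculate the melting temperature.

A=2, G=5, C=3, T=1
So N_AT = 3 and N_GC = 8.
Tm = 4·8 + 2·3 = 32 + 6 = 38°C

38°C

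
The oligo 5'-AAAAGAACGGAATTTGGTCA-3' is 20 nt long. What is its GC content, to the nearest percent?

Scanning the sequence gives A=9, G=5, T=4, C=2.
G+C = 5 + 2 = 7 out of 20 bases
%GC = 7/20 × 100 = 35% ≈ 35%

35%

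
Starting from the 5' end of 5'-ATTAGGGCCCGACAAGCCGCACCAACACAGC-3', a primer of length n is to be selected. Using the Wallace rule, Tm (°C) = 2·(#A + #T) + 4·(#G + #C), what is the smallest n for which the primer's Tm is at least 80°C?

First 24 bases: ATTAGGGCCCGACAAGCCGCACCA → Tm = 78°C (< 80°C)
First 25 bases: ATTAGGGCCCGACAAGCCGCACCAA → Tm = 80°C (≥ 80°C)
Since every base adds ≥2°C, Tm only increases with n, so the threshold is first crossed at n = 25.

n = 25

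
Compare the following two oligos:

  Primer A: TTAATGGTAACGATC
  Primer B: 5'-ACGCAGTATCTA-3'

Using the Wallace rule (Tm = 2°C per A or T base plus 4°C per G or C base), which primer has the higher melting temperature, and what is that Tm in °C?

Primer A: A+T=10, G+C=5 → Tm = 2(10)+4(5) = 40°C
Primer B: A+T=7, G+C=5 → Tm = 2(7)+4(5) = 34°C
40°C vs 34°C → primer A is higher.

Primer A, 40°C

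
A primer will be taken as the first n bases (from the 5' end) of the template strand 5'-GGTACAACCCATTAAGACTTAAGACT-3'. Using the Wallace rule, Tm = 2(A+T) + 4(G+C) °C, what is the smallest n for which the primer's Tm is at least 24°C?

First 7 bases: GGTACAA → Tm = 20°C (< 24°C)
First 8 bases: GGTACAAC → Tm = 24°C (≥ 24°C)
Since every base adds ≥2°C, Tm only increases with n, so the threshold is first crossed at n = 8.

n = 8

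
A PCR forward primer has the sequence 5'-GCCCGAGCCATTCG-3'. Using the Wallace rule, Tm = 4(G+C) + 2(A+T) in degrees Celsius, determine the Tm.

Scanning the sequence gives G=4, A=2, T=2, C=6.
AT pairs contribute 4, GC pairs contribute 10.
Tm = 2(4) + 4(10) = 8 + 40 = 48°C

48°C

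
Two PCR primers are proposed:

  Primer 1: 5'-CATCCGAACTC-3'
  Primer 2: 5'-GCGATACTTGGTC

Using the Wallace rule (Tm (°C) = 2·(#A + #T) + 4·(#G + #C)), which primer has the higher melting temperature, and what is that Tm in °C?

Primer 1: A+T=5, G+C=6 → Tm = 2(5)+4(6) = 34°C
Primer 2: A+T=6, G+C=7 → Tm = 2(6)+4(7) = 40°C
34°C vs 40°C → primer 2 is higher.

Primer 2, 40°C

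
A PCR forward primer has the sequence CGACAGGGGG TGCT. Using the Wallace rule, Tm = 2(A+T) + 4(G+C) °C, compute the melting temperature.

48°C

Counting bases: T=2, C=3, G=7, A=2
A+T = 4, G+C = 10
Tm = 2(4) + 4(10) = 8 + 40 = 48°C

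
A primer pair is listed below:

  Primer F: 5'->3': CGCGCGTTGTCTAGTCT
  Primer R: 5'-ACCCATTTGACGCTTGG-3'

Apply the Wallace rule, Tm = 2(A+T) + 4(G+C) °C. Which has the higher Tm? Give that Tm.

Primer F, 54°C

Primer F: A+T=7, G+C=10 → Tm = 2(7)+4(10) = 54°C
Primer R: A+T=8, G+C=9 → Tm = 2(8)+4(9) = 52°C
54°C vs 52°C → primer F is higher.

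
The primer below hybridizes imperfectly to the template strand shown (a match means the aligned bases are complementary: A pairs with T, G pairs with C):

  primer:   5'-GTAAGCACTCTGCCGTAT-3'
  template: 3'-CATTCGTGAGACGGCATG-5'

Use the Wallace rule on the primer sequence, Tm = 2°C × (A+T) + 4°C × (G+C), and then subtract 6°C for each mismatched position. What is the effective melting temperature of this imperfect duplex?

48°C

Primer base counts: A=4, T=5, G=4, C=5 → A+T=9, G+C=9
Perfect-match Tm = 2(9) + 4(9) = 18 + 36 = 54°C
Mismatches (positions where the bases are not complementary): 1 (at position 18)
Effective Tm = 54 − 1×6 = 54 − 6 = 48°C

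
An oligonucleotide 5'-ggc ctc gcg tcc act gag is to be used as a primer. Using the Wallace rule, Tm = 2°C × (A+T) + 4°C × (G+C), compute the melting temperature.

T=3, C=7, G=6, A=2
A+T = 5, G+C = 13
Tm = 4·13 + 2·5 = 52 + 10 = 62°C

62°C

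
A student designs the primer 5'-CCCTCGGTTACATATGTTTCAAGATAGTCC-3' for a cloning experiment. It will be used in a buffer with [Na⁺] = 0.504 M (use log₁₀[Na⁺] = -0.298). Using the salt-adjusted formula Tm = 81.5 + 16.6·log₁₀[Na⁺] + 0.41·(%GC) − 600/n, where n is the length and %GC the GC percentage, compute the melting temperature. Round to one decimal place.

74.3°C

Length n = 30. G=5, T=10, A=7, C=8
G+C = 13, so %GC = 13/30 × 100 = 43.333%
Salt term: 16.6 × (-0.298) = -4.947
GC term: 0.41 × 43.333 = 17.767; length term: −600/30 = −20
Tm = 81.5 + (-4.947) + 17.767 − 20 = 74.32 → 74.3°C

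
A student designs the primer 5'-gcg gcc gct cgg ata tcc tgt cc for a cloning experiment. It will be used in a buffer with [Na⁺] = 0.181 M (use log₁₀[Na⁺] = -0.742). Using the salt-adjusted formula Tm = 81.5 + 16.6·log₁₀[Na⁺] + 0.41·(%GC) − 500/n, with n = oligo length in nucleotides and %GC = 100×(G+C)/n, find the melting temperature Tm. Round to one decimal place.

76.0°C

Length n = 23. Base counts: G=7, C=9, A=2, T=5
G+C = 16, so %GC = 16/23 × 100 = 69.565%
Salt term: 16.6 × (-0.742) = -12.317
GC term: 0.41 × 69.565 = 28.522; length term: −500/23 = −21.739
Tm = 81.5 + (-12.317) + 28.522 − 21.739 = 75.966 → 76.0°C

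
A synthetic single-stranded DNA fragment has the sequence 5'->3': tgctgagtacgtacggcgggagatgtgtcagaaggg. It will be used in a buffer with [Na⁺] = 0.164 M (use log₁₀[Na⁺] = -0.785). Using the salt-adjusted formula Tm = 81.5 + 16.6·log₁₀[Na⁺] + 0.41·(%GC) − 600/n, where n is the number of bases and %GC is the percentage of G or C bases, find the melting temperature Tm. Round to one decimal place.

Length n = 36. G=16, T=7, A=8, C=5
G+C = 21, so %GC = 21/36 × 100 = 58.333%
Salt term: 16.6 × (-0.785) = -13.031
GC term: 0.41 × 58.333 = 23.917; length term: −600/36 = −16.667
Tm = 81.5 + (-13.031) + 23.917 − 16.667 = 75.719 → 75.7°C

75.7°C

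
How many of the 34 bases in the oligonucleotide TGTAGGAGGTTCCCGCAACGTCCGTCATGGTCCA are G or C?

Base counts: A=6, G=10, C=10, T=8
G+C = 10 + 10 = 20

20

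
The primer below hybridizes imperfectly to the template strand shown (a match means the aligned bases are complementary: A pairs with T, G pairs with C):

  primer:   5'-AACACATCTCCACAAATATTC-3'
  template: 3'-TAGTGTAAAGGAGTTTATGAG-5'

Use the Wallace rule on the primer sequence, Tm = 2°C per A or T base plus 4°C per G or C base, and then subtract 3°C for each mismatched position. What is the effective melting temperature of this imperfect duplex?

Primer base counts: A=9, T=5, G=0, C=7 → A+T=14, G+C=7
Perfect-match Tm = 2(14) + 4(7) = 28 + 28 = 56°C
Mismatches (positions where the bases are not complementary): 4 (at positions 2, 8, 12, 19)
Effective Tm = 56 − 4×3 = 56 − 12 = 44°C

44°C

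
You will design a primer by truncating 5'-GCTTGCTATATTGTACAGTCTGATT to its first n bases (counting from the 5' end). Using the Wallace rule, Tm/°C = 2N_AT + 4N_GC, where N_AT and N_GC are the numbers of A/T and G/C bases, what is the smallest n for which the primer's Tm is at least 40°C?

First 14 bases: GCTTGCTATATTGT → Tm = 38°C (< 40°C)
First 15 bases: GCTTGCTATATTGTA → Tm = 40°C (≥ 40°C)
Each additional base adds 2°C (A/T) or 4°C (G/C), so Tm is non-decreasing in n; n = 15 is the first length to reach 40°C.

n = 15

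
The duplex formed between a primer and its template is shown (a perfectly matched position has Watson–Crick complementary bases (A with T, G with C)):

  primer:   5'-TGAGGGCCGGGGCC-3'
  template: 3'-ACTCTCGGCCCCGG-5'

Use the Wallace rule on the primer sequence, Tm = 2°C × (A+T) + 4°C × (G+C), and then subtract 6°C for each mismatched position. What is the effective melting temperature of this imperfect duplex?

Primer base counts: A=1, T=1, G=8, C=4 → A+T=2, G+C=12
Perfect-match Tm = 2(2) + 4(12) = 4 + 48 = 52°C
Mismatches (positions where the bases are not complementary): 1 (at position 5)
Effective Tm = 52 − 1×6 = 52 − 6 = 46°C

46°C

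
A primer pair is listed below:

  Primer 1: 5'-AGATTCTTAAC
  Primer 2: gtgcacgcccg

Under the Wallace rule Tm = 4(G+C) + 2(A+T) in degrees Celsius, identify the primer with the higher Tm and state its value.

Primer 1: A+T=8, G+C=3 → Tm = 2(8)+4(3) = 28°C
Primer 2: A+T=2, G+C=9 → Tm = 2(2)+4(9) = 40°C
28°C vs 40°C → primer 2 is higher.

Primer 2, 40°C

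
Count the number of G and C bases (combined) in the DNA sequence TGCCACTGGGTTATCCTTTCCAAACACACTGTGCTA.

17

Base counts: A=8, C=11, G=6, T=11
G+C = 6 + 11 = 17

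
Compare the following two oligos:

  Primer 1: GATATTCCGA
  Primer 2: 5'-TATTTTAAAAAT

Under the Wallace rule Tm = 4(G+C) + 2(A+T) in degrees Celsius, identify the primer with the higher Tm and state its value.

Primer 1: A+T=6, G+C=4 → Tm = 2(6)+4(4) = 28°C
Primer 2: A+T=12, G+C=0 → Tm = 2(12)+4(0) = 24°C
28°C vs 24°C → primer 1 is higher.

Primer 1, 28°C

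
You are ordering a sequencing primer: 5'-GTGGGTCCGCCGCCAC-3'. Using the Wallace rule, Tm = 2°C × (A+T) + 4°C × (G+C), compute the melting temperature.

58°C

Counting bases: A=1, T=2, C=7, G=6
AT pairs contribute 3, GC pairs contribute 13.
Tm = 4·13 + 2·3 = 52 + 6 = 58°C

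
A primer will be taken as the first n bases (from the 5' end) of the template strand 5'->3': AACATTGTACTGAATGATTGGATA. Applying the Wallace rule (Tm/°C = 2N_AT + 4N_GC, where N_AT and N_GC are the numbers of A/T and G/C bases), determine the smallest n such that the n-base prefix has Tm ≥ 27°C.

n = 11

First 10 bases: AACATTGTAC → Tm = 26°C (< 27°C)
First 11 bases: AACATTGTACT → Tm = 28°C (≥ 27°C)
Since every base adds ≥2°C, Tm only increases with n, so the threshold is first crossed at n = 11.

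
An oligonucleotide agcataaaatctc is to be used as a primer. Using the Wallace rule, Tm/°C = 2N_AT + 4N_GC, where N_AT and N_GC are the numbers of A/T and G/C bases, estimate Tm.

Base counts: A=6, C=3, T=3, G=1
A+T = 9, G+C = 4
Tm = 2×9 + 4×4 = 34°C

34°C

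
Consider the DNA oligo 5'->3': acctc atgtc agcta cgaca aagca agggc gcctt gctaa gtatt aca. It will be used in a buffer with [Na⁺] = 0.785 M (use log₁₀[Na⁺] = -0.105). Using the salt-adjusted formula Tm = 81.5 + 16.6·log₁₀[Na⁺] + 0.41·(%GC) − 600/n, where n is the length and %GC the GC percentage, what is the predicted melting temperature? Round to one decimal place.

Length n = 48. Counting bases: C=13, T=10, G=10, A=15
G+C = 23, so %GC = 23/48 × 100 = 47.917%
Salt term: 16.6 × (-0.105) = -1.743
GC term: 0.41 × 47.917 = 19.646; length term: −600/48 = −12.5
Tm = 81.5 + (-1.743) + 19.646 − 12.5 = 86.903 → 86.9°C

86.9°C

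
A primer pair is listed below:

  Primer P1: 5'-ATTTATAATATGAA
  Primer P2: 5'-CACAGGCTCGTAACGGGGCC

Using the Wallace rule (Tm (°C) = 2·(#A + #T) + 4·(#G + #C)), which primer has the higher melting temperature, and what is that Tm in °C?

Primer P1: A+T=13, G+C=1 → Tm = 2(13)+4(1) = 30°C
Primer P2: A+T=6, G+C=14 → Tm = 2(6)+4(14) = 68°C
30°C vs 68°C → primer P2 is higher.

Primer P2, 68°C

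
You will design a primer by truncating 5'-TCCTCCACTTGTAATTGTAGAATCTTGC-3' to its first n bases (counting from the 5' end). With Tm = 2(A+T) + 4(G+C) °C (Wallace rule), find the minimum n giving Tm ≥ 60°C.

First 21 bases: TCCTCCACTTGTAATTGTAGA → Tm = 58°C (< 60°C)
First 22 bases: TCCTCCACTTGTAATTGTAGAA → Tm = 60°C (≥ 60°C)
Since every base adds ≥2°C, Tm only increases with n, so the threshold is first crossed at n = 22.

n = 22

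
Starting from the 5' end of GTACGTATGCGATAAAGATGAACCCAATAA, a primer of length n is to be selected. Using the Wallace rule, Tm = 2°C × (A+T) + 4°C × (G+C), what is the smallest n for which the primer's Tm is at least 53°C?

First 19 bases: GTACGTATGCGATAAAGAT → Tm = 52°C (< 53°C)
First 20 bases: GTACGTATGCGATAAAGATG → Tm = 56°C (≥ 53°C)
Each additional base adds 2°C (A/T) or 4°C (G/C), so Tm is non-decreasing in n; n = 20 is the first length to reach 53°C.

n = 20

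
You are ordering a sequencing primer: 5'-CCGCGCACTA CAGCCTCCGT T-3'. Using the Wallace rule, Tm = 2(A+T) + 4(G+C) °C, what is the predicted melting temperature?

Scanning the sequence gives T=4, G=4, A=3, C=10.
AT pairs contribute 7, GC pairs contribute 14.
Tm = 2×7 + 4×14 = 70°C

70°C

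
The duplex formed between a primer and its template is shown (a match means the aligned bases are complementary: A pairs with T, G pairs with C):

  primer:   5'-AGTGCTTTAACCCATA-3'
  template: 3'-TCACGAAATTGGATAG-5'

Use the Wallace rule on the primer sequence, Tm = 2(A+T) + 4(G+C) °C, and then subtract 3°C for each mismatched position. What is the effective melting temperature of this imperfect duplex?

Primer base counts: A=5, T=5, G=2, C=4 → A+T=10, G+C=6
Perfect-match Tm = 2(10) + 4(6) = 20 + 24 = 44°C
Mismatches (positions where the bases are not complementary): 2 (at positions 13, 16)
Effective Tm = 44 − 2×3 = 44 − 6 = 38°C

38°C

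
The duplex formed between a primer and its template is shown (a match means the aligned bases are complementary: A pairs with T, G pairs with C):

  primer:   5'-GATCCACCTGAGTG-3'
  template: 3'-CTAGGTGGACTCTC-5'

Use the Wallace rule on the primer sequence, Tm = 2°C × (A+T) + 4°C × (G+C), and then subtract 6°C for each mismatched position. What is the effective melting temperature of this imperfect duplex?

Primer base counts: A=3, T=3, G=4, C=4 → A+T=6, G+C=8
Perfect-match Tm = 2(6) + 4(8) = 12 + 32 = 44°C
Mismatches (positions where the bases are not complementary): 1 (at position 13)
Effective Tm = 44 − 1×6 = 44 − 6 = 38°C

38°C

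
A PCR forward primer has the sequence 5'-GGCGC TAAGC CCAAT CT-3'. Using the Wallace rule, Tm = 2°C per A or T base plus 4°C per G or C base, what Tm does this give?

G=4, T=3, C=6, A=4
AT pairs contribute 7, GC pairs contribute 10.
Tm = 2(7) + 4(10) = 14 + 40 = 54°C

54°C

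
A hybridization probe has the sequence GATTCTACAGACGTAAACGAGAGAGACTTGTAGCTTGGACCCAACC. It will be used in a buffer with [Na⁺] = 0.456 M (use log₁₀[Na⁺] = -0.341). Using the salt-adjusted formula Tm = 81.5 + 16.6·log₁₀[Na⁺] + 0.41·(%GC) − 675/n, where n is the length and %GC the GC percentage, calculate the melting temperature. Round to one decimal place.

Length n = 46. Base counts: C=11, A=15, G=11, T=9
G+C = 22, so %GC = 22/46 × 100 = 47.826%
Salt term: 16.6 × (-0.341) = -5.661
GC term: 0.41 × 47.826 = 19.609; length term: −675/46 = −14.674
Tm = 81.5 + (-5.661) + 19.609 − 14.674 = 80.774 → 80.8°C

80.8°C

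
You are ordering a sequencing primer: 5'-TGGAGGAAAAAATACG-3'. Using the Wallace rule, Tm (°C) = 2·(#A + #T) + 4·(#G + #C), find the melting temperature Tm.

G=5, C=1, T=2, A=8
AT pairs contribute 10, GC pairs contribute 6.
Tm = 2×10 + 4×6 = 44°C

44°C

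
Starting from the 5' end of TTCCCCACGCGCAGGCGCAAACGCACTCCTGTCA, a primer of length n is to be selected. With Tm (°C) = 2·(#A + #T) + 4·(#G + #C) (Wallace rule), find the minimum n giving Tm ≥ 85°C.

n = 26

First 25 bases: TTCCCCACGCGCAGGCGCAAACGCA → Tm = 84°C (< 85°C)
First 26 bases: TTCCCCACGCGCAGGCGCAAACGCAC → Tm = 88°C (≥ 85°C)
Each additional base adds 2°C (A/T) or 4°C (G/C), so Tm is non-decreasing in n; n = 26 is the first length to reach 85°C.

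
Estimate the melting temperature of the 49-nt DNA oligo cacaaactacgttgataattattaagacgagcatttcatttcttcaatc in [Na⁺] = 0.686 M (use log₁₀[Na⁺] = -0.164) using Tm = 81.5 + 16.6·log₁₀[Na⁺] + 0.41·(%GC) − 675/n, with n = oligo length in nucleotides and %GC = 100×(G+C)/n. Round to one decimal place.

77.6°C

Length n = 49. T=17, G=5, A=17, C=10
G+C = 15, so %GC = 15/49 × 100 = 30.612%
Salt term: 16.6 × (-0.164) = -2.722
GC term: 0.41 × 30.612 = 12.551; length term: −675/49 = −13.776
Tm = 81.5 + (-2.722) + 12.551 − 13.776 = 77.553 → 77.6°C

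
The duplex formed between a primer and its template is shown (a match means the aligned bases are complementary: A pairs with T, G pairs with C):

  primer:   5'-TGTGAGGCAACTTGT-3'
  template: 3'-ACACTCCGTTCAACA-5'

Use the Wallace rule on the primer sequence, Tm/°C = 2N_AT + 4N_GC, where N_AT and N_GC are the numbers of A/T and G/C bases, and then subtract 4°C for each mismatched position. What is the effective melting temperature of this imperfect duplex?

Primer base counts: A=3, T=5, G=5, C=2 → A+T=8, G+C=7
Perfect-match Tm = 2(8) + 4(7) = 16 + 28 = 44°C
Mismatches (positions where the bases are not complementary): 1 (at position 11)
Effective Tm = 44 − 1×4 = 44 − 4 = 40°C

40°C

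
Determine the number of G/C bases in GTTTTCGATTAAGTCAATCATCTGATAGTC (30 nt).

10

Base counts: G=5, C=5, A=8, T=12
G+C = 5 + 5 = 10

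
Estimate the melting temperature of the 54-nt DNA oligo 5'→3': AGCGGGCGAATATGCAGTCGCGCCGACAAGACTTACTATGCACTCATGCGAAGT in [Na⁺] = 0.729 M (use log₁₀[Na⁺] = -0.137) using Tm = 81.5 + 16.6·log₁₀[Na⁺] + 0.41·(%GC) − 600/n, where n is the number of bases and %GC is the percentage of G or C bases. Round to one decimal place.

90.1°C

Length n = 54. Base counts: C=14, A=15, T=10, G=15
G+C = 29, so %GC = 29/54 × 100 = 53.704%
Salt term: 16.6 × (-0.137) = -2.274
GC term: 0.41 × 53.704 = 22.019; length term: −600/54 = −11.111
Tm = 81.5 + (-2.274) + 22.019 − 11.111 = 90.134 → 90.1°C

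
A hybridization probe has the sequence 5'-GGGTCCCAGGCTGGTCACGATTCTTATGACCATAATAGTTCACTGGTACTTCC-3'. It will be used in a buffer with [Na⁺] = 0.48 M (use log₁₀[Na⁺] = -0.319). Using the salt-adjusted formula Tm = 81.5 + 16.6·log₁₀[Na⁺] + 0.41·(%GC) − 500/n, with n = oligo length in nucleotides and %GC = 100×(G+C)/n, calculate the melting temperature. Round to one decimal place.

Length n = 53. Scanning the sequence gives G=12, A=11, C=14, T=16.
G+C = 26, so %GC = 26/53 × 100 = 49.057%
Salt term: 16.6 × (-0.319) = -5.295
GC term: 0.41 × 49.057 = 20.113; length term: −500/53 = −9.434
Tm = 81.5 + (-5.295) + 20.113 − 9.434 = 86.884 → 86.9°C

86.9°C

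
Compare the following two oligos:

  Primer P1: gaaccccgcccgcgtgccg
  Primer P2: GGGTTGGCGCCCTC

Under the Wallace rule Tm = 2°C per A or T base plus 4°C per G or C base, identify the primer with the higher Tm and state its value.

Primer P1, 70°C

Primer P1: A+T=3, G+C=16 → Tm = 2(3)+4(16) = 70°C
Primer P2: A+T=3, G+C=11 → Tm = 2(3)+4(11) = 50°C
70°C vs 50°C → primer P1 is higher.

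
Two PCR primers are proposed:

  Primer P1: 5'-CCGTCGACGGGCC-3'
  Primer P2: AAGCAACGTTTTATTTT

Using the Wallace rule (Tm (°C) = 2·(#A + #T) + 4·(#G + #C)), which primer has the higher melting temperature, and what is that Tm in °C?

Primer P1, 48°C

Primer P1: A+T=2, G+C=11 → Tm = 2(2)+4(11) = 48°C
Primer P2: A+T=13, G+C=4 → Tm = 2(13)+4(4) = 42°C
48°C vs 42°C → primer P1 is higher.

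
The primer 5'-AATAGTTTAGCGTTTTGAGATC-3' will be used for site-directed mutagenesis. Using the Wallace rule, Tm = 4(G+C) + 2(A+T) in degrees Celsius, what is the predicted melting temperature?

G=5, T=9, A=6, C=2
A+T = 15, G+C = 7
Tm = 2×15 + 4×7 = 58°C

58°C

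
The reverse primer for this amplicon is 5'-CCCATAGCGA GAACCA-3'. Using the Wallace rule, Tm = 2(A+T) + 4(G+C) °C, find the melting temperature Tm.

Scanning the sequence gives C=6, T=1, A=6, G=3.
So N_AT = 7 and N_GC = 9.
Tm = 2(7) + 4(9) = 14 + 36 = 50°C

50°C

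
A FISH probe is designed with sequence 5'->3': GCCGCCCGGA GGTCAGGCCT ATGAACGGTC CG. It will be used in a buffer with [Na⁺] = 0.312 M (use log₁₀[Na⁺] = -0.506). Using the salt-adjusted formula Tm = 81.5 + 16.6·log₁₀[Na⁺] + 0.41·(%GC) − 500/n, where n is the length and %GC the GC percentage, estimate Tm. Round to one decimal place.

Length n = 32. Counting bases: G=12, T=4, A=5, C=11
G+C = 23, so %GC = 23/32 × 100 = 71.875%
Salt term: 16.6 × (-0.506) = -8.4
GC term: 0.41 × 71.875 = 29.469; length term: −500/32 = −15.625
Tm = 81.5 + (-8.4) + 29.469 − 15.625 = 86.944 → 86.9°C

86.9°C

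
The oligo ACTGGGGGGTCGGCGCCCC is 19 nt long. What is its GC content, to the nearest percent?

84%

Base counts: G=9, T=2, A=1, C=7
G+C = 9 + 7 = 16 out of 19 bases
%GC = 16/19 × 100 = 84.21% ≈ 84%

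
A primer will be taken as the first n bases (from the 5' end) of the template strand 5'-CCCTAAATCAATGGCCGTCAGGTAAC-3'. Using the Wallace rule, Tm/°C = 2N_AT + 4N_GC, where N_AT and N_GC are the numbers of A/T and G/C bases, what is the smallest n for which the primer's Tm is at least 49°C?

First 16 bases: CCCTAAATCAATGGCC → Tm = 48°C (< 49°C)
First 17 bases: CCCTAAATCAATGGCCG → Tm = 52°C (≥ 49°C)
Since every base adds ≥2°C, Tm only increases with n, so the threshold is first crossed at n = 17.

n = 17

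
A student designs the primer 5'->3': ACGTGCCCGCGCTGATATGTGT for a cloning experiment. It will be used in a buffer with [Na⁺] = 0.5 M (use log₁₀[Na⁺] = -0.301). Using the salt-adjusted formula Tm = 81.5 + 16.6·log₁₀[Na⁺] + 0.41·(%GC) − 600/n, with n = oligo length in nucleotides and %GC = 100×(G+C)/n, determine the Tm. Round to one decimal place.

73.5°C

Length n = 22. Base counts: A=3, G=7, T=6, C=6
G+C = 13, so %GC = 13/22 × 100 = 59.091%
Salt term: 16.6 × (-0.301) = -4.997
GC term: 0.41 × 59.091 = 24.227; length term: −600/22 = −27.273
Tm = 81.5 + (-4.997) + 24.227 − 27.273 = 73.457 → 73.5°C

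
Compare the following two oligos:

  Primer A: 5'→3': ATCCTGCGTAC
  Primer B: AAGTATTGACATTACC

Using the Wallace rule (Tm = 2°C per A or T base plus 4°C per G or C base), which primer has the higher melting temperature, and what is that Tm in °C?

Primer B, 42°C

Primer A: A+T=5, G+C=6 → Tm = 2(5)+4(6) = 34°C
Primer B: A+T=11, G+C=5 → Tm = 2(11)+4(5) = 42°C
34°C vs 42°C → primer B is higher.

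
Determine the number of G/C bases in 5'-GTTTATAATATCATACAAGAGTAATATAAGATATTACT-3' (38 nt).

Counting bases: G=4, A=17, T=14, C=3
Total G or C: 4 + 3 = 7

7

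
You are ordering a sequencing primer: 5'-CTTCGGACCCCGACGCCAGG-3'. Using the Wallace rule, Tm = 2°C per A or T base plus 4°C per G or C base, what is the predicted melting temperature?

Base counts: G=6, A=3, T=2, C=9
AT pairs contribute 5, GC pairs contribute 15.
Tm = 2×5 + 4×15 = 70°C

70°C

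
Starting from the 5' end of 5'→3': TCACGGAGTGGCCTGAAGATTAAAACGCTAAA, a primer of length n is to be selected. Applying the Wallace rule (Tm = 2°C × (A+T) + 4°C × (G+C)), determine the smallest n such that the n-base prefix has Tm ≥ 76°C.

First 25 bases: TCACGGAGTGGCCTGAAGATTAAAA → Tm = 72°C (< 76°C)
First 26 bases: TCACGGAGTGGCCTGAAGATTAAAAC → Tm = 76°C (≥ 76°C)
Each additional base adds 2°C (A/T) or 4°C (G/C), so Tm is non-decreasing in n; n = 26 is the first length to reach 76°C.

n = 26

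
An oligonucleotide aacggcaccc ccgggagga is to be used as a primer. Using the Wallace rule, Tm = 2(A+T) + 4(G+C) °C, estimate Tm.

66°C

Base counts: T=0, G=7, C=7, A=5
So N_AT = 5 and N_GC = 14.
Tm = 2×5 + 4×14 = 66°C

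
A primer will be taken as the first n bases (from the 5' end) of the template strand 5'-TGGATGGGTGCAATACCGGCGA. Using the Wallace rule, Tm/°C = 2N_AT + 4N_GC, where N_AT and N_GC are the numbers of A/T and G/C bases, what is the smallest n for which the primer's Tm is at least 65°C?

n = 21

First 20 bases: TGGATGGGTGCAATACCGGC → Tm = 64°C (< 65°C)
First 21 bases: TGGATGGGTGCAATACCGGCG → Tm = 68°C (≥ 65°C)
Since every base adds ≥2°C, Tm only increases with n, so the threshold is first crossed at n = 21.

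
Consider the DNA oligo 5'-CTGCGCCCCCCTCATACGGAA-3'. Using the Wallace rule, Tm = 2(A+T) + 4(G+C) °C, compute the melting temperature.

G=4, A=4, C=10, T=3
A+T = 7, G+C = 14
Tm = 2(7) + 4(14) = 14 + 56 = 70°C

70°C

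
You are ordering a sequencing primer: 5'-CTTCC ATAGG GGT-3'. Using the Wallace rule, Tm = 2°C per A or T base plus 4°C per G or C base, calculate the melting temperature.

Counting bases: T=4, C=3, A=2, G=4
A+T = 6, G+C = 7
Tm = 2(6) + 4(7) = 12 + 28 = 40°C

40°C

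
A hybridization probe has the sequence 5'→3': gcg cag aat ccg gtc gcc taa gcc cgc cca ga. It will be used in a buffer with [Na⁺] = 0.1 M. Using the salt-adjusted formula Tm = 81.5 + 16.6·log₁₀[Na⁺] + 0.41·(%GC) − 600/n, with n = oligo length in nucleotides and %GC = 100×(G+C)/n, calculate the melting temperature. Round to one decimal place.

Length n = 32. Scanning the sequence gives A=7, T=3, G=9, C=13.
G+C = 22, so %GC = 22/32 × 100 = 68.75%
Salt term: 16.6 × (-1) = -16.6
GC term: 0.41 × 68.75 = 28.188; length term: −600/32 = −18.75
Tm = 81.5 + (-16.6) + 28.188 − 18.75 = 74.338 → 74.3°C

74.3°C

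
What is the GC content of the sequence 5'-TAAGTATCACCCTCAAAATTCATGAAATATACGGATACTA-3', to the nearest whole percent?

30%

Scanning the sequence gives T=11, G=4, C=8, A=17.
G+C = 4 + 8 = 12 out of 40 bases
%GC = 12/40 × 100 = 30% ≈ 30%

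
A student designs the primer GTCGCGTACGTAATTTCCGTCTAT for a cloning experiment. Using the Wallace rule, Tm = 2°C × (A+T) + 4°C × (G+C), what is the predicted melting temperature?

70°C

Base counts: T=9, A=4, G=5, C=6
A+T = 13, G+C = 11
Tm = 2(13) + 4(11) = 26 + 44 = 70°C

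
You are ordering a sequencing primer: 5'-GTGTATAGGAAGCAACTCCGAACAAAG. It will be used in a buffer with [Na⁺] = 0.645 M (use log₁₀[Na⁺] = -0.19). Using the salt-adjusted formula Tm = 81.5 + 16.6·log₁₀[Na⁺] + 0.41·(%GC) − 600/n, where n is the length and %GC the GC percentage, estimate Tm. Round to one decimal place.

Length n = 27. Scanning the sequence gives A=11, T=4, G=7, C=5.
G+C = 12, so %GC = 12/27 × 100 = 44.444%
Salt term: 16.6 × (-0.19) = -3.154
GC term: 0.41 × 44.444 = 18.222; length term: −600/27 = −22.222
Tm = 81.5 + (-3.154) + 18.222 − 22.222 = 74.346 → 74.3°C

74.3°C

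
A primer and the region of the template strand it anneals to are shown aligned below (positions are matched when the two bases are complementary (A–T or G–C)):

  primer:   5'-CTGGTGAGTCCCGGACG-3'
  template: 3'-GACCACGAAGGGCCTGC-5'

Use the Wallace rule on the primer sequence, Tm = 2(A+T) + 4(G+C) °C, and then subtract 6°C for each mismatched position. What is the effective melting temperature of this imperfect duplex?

Primer base counts: A=2, T=3, G=7, C=5 → A+T=5, G+C=12
Perfect-match Tm = 2(5) + 4(12) = 10 + 48 = 58°C
Mismatches (positions where the bases are not complementary): 2 (at positions 7, 8)
Effective Tm = 58 − 2×6 = 58 − 12 = 46°C

46°C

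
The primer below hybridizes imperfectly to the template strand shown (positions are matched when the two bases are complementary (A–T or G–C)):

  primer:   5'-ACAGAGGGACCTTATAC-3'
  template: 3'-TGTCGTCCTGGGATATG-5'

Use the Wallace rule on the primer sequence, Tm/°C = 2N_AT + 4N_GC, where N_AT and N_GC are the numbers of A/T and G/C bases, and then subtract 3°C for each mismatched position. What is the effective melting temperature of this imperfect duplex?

41°C

Primer base counts: A=6, T=3, G=4, C=4 → A+T=9, G+C=8
Perfect-match Tm = 2(9) + 4(8) = 18 + 32 = 50°C
Mismatches (positions where the bases are not complementary): 3 (at positions 5, 6, 12)
Effective Tm = 50 − 3×3 = 50 − 9 = 41°C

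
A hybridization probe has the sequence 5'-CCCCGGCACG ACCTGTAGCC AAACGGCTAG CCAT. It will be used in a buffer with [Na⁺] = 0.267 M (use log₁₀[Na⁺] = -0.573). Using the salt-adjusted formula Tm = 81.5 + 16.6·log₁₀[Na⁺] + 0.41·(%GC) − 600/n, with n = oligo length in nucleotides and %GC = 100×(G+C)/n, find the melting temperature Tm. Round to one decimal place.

80.9°C

Length n = 34. Counting bases: T=4, C=14, A=8, G=8
G+C = 22, so %GC = 22/34 × 100 = 64.706%
Salt term: 16.6 × (-0.573) = -9.512
GC term: 0.41 × 64.706 = 26.529; length term: −600/34 = −17.647
Tm = 81.5 + (-9.512) + 26.529 − 17.647 = 80.87 → 80.9°C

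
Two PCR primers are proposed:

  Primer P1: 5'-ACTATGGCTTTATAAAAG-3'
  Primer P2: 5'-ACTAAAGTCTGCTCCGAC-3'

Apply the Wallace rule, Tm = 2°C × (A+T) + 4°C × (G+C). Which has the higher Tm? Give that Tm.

Primer P1: A+T=13, G+C=5 → Tm = 2(13)+4(5) = 46°C
Primer P2: A+T=9, G+C=9 → Tm = 2(9)+4(9) = 54°C
46°C vs 54°C → primer P2 is higher.

Primer P2, 54°C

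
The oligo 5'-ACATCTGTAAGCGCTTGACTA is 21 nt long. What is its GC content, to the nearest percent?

43%

A=6, T=6, C=5, G=4
G+C = 4 + 5 = 9 out of 21 bases
%GC = 9/21 × 100 = 42.86% ≈ 43%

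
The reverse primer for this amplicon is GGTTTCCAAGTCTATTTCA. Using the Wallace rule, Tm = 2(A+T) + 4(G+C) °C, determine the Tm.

Base counts: T=8, C=4, A=4, G=3
A+T = 12, G+C = 7
Tm = 4·7 + 2·12 = 28 + 24 = 52°C

52°C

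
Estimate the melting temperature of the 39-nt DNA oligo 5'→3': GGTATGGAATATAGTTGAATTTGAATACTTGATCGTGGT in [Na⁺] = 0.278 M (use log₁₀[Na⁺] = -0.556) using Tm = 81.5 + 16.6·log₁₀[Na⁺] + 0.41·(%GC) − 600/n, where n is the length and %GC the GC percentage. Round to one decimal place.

70.6°C

Length n = 39. Counting bases: G=11, C=2, A=11, T=15
G+C = 13, so %GC = 13/39 × 100 = 33.333%
Salt term: 16.6 × (-0.556) = -9.23
GC term: 0.41 × 33.333 = 13.667; length term: −600/39 = −15.385
Tm = 81.5 + (-9.23) + 13.667 − 15.385 = 70.552 → 70.6°C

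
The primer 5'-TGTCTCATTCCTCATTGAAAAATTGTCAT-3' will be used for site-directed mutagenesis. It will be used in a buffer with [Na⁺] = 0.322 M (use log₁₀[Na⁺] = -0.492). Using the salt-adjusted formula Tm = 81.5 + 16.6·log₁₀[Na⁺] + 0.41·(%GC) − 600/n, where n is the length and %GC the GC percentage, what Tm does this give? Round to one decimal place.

Length n = 29. A=8, G=3, T=12, C=6
G+C = 9, so %GC = 9/29 × 100 = 31.034%
Salt term: 16.6 × (-0.492) = -8.167
GC term: 0.41 × 31.034 = 12.724; length term: −600/29 = −20.69
Tm = 81.5 + (-8.167) + 12.724 − 20.69 = 65.367 → 65.4°C

65.4°C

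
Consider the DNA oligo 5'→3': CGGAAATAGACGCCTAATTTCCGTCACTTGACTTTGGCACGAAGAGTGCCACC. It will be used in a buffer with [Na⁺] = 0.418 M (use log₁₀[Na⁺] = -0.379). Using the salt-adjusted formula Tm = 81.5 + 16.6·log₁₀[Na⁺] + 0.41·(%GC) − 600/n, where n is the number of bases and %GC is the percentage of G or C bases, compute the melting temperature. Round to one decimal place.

Length n = 53. T=12, A=14, C=15, G=12
G+C = 27, so %GC = 27/53 × 100 = 50.943%
Salt term: 16.6 × (-0.379) = -6.291
GC term: 0.41 × 50.943 = 20.887; length term: −600/53 = −11.321
Tm = 81.5 + (-6.291) + 20.887 − 11.321 = 84.775 → 84.8°C

84.8°C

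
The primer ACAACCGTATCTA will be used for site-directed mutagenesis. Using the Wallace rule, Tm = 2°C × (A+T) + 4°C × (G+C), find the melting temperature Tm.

C=4, T=3, A=5, G=1
AT pairs contribute 8, GC pairs contribute 5.
Tm = 2×8 + 4×5 = 36°C

36°C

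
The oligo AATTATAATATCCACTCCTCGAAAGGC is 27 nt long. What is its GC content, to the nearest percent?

37%

Base counts: G=3, A=10, C=7, T=7
G+C = 3 + 7 = 10 out of 27 bases
%GC = 10/27 × 100 = 37.04% ≈ 37%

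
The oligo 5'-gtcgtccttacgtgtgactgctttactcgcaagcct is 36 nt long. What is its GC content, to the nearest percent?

Counting bases: T=12, G=8, A=5, C=11
G+C = 8 + 11 = 19 out of 36 bases
%GC = 19/36 × 100 = 52.78% ≈ 53%

53%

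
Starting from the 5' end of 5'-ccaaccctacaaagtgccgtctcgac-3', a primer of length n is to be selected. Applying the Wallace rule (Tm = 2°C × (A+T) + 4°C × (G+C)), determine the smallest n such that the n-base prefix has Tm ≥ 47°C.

n = 16

First 15 bases: CCAACCCTACAAAGT → Tm = 44°C (< 47°C)
First 16 bases: CCAACCCTACAAAGTG → Tm = 48°C (≥ 47°C)
Each additional base adds 2°C (A/T) or 4°C (G/C), so Tm is non-decreasing in n; n = 16 is the first length to reach 47°C.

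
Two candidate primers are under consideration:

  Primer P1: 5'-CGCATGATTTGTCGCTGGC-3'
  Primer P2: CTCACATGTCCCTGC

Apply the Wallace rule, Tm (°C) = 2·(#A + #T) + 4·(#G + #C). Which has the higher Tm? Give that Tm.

Primer P1: A+T=8, G+C=11 → Tm = 2(8)+4(11) = 60°C
Primer P2: A+T=6, G+C=9 → Tm = 2(6)+4(9) = 48°C
60°C vs 48°C → primer P1 is higher.

Primer P1, 60°C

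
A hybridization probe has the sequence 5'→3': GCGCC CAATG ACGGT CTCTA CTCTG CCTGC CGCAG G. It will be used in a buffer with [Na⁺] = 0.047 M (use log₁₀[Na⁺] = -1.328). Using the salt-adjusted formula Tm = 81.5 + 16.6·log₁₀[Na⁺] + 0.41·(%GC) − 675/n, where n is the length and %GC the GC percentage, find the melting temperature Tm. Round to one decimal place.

Length n = 36. T=7, A=5, C=14, G=10
G+C = 24, so %GC = 24/36 × 100 = 66.667%
Salt term: 16.6 × (-1.328) = -22.045
GC term: 0.41 × 66.667 = 27.333; length term: −675/36 = −18.75
Tm = 81.5 + (-22.045) + 27.333 − 18.75 = 68.038 → 68.0°C

68.0°C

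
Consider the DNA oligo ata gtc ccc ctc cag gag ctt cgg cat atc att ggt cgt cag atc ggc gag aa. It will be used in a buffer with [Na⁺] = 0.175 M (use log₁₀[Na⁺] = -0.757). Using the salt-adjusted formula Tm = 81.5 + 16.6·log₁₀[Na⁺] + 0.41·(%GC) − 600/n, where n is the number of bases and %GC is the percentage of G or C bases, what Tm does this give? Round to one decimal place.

80.0°C

Length n = 53. Scanning the sequence gives G=14, A=12, T=12, C=15.
G+C = 29, so %GC = 29/53 × 100 = 54.717%
Salt term: 16.6 × (-0.757) = -12.566
GC term: 0.41 × 54.717 = 22.434; length term: −600/53 = −11.321
Tm = 81.5 + (-12.566) + 22.434 − 11.321 = 80.047 → 80.0°C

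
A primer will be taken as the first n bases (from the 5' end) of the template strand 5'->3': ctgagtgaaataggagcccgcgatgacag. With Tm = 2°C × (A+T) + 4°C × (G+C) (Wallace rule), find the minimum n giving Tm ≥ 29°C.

n = 11

First 10 bases: CTGAGTGAAA → Tm = 28°C (< 29°C)
First 11 bases: CTGAGTGAAAT → Tm = 30°C (≥ 29°C)
Since every base adds ≥2°C, Tm only increases with n, so the threshold is first crossed at n = 11.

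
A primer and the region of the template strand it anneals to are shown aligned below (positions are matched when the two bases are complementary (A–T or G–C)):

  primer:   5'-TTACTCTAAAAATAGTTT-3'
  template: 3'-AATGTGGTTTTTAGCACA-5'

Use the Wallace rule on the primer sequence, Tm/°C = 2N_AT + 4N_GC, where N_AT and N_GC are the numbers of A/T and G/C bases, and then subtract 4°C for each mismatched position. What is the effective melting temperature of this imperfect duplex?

26°C

Primer base counts: A=7, T=8, G=1, C=2 → A+T=15, G+C=3
Perfect-match Tm = 2(15) + 4(3) = 30 + 12 = 42°C
Mismatches (positions where the bases are not complementary): 4 (at positions 5, 7, 14, 17)
Effective Tm = 42 − 4×4 = 42 − 16 = 26°C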